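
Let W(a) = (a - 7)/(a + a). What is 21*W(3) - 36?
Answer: -50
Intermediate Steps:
W(a) = (-7 + a)/(2*a) (W(a) = (-7 + a)/((2*a)) = (-7 + a)*(1/(2*a)) = (-7 + a)/(2*a))
21*W(3) - 36 = 21*((1/2)*(-7 + 3)/3) - 36 = 21*((1/2)*(1/3)*(-4)) - 36 = 21*(-2/3) - 36 = -14 - 36 = -50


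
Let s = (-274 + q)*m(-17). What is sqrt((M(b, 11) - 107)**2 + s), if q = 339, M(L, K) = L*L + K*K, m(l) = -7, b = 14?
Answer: sqrt(43645) ≈ 208.91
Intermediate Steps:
M(L, K) = K**2 + L**2 (M(L, K) = L**2 + K**2 = K**2 + L**2)
s = -455 (s = (-274 + 339)*(-7) = 65*(-7) = -455)
sqrt((M(b, 11) - 107)**2 + s) = sqrt(((11**2 + 14**2) - 107)**2 - 455) = sqrt(((121 + 196) - 107)**2 - 455) = sqrt((317 - 107)**2 - 455) = sqrt(210**2 - 455) = sqrt(44100 - 455) = sqrt(43645)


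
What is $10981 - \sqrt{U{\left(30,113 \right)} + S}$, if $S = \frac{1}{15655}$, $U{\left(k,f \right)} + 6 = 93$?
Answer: $10981 - \frac{\sqrt{21321890830}}{15655} \approx 10972.0$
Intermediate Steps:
$U{\left(k,f \right)} = 87$ ($U{\left(k,f \right)} = -6 + 93 = 87$)
$S = \frac{1}{15655} \approx 6.3877 \cdot 10^{-5}$
$10981 - \sqrt{U{\left(30,113 \right)} + S} = 10981 - \sqrt{87 + \frac{1}{15655}} = 10981 - \sqrt{\frac{1361986}{15655}} = 10981 - \frac{\sqrt{21321890830}}{15655}$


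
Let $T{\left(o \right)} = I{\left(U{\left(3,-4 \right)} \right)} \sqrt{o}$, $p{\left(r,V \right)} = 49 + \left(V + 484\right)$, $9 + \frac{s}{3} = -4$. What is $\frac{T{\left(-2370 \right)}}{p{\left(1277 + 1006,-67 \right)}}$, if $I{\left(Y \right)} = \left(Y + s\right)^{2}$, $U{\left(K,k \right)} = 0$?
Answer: $\frac{1521 i \sqrt{2370}}{466} \approx 158.9 i$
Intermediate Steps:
$s = -39$ ($s = -27 + 3 \left(-4\right) = -27 - 12 = -39$)
$I{\left(Y \right)} = \left(-39 + Y\right)^{2}$ ($I{\left(Y \right)} = \left(Y - 39\right)^{2} = \left(-39 + Y\right)^{2}$)
$p{\left(r,V \right)} = 533 + V$ ($p{\left(r,V \right)} = 49 + \left(484 + V\right) = 533 + V$)
$T{\left(o \right)} = 1521 \sqrt{o}$ ($T{\left(o \right)} = \left(-39 + 0\right)^{2} \sqrt{o} = \left(-39\right)^{2} \sqrt{o} = 1521 \sqrt{o}$)
$\frac{T{\left(-2370 \right)}}{p{\left(1277 + 1006,-67 \right)}} = \frac{1521 \sqrt{-2370}}{533 - 67} = \frac{1521 i \sqrt{2370}}{466}$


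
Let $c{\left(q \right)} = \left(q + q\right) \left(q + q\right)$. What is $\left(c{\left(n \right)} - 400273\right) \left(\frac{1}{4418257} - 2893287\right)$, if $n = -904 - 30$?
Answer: $- \frac{39489499311518116458}{4418257} \approx -8.9378 \cdot 10^{12}$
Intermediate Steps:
$n = -934$
$c{\left(q \right)} = 4 q^{2}$ ($c{\left(q \right)} = 2 q 2 q = 4 q^{2}$)
$\left(c{\left(n \right)} - 400273\right) \left(\frac{1}{4418257} - 2893287\right) = \left(4 \left(-934\right)^{2} - 400273\right) \left(\frac{1}{4418257} - 2893287\right) = \left(4 \cdot 872356 - 400273\right) \left(\frac{1}{4418257} - 2893287\right) = \left(3489424 - 400273\right) \left(- \frac{12783285540758}{4418257}\right) = 3089151 \left(- \frac{12783285540758}{4418257}\right) = - \frac{39489499311518116458}{4418257}$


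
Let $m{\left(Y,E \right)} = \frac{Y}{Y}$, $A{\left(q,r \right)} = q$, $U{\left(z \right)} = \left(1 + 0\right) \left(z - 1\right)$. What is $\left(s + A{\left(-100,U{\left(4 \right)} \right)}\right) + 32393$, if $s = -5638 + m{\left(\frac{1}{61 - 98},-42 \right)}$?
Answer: $26656$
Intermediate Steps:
$U{\left(z \right)} = -1 + z$ ($U{\left(z \right)} = 1 \left(-1 + z\right) = -1 + z$)
$m{\left(Y,E \right)} = 1$
$s = -5637$ ($s = -5638 + 1 = -5637$)
$\left(s + A{\left(-100,U{\left(4 \right)} \right)}\right) + 32393 = \left(-5637 - 100\right) + 32393 = -5737 + 32393 = 26656$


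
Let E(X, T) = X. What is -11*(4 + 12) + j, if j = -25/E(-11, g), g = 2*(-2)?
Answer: -1911/11 ≈ -173.73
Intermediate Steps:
g = -4
j = 25/11 (j = -25/(-11) = -25*(-1/11) = 25/11 ≈ 2.2727)
-11*(4 + 12) + j = -11*(4 + 12) + 25/11 = -11*16 + 25/11 = -176 + 25/11 = -1911/11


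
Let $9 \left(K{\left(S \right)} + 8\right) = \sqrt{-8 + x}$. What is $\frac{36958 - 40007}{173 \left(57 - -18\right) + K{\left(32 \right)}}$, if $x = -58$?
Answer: $- \frac{1067482341}{4539863425} + \frac{9147 i \sqrt{66}}{4539863425} \approx -0.23514 + 1.6368 \cdot 10^{-5} i$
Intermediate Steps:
$K{\left(S \right)} = -8 + \frac{i \sqrt{66}}{9}$ ($K{\left(S \right)} = -8 + \frac{\sqrt{-8 - 58}}{9} = -8 + \frac{\sqrt{-66}}{9} = -8 + \frac{i \sqrt{66}}{9}$)
$\frac{36958 - 40007}{173 \left(57 - -18\right) + K{\left(32 \right)}} = \frac{36958 - 40007}{173 \left(57 - -18\right) - \left(8 - \frac{i \sqrt{66}}{9}\right)} = - \frac{3049}{173 \left(57 + 18\right) - \left(8 - \frac{i \sqrt{66}}{9}\right)} = - \frac{3049}{173 \cdot 75 - \left(8 - \frac{i \sqrt{66}}{9}\right)} = - \frac{3049}{12975 - \left(8 - \frac{i \sqrt{66}}{9}\right)} = - \frac{3049}{12967 + \frac{i \sqrt{66}}{9}}$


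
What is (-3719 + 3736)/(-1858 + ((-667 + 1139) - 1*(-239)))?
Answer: -17/1147 ≈ -0.014821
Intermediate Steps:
(-3719 + 3736)/(-1858 + ((-667 + 1139) - 1*(-239))) = 17/(-1858 + (472 + 239)) = 17/(-1858 + 711) = 17/(-1147) = 17*(-1/1147) = -17/1147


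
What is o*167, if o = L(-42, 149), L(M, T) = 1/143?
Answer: 167/143 ≈ 1.1678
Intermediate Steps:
L(M, T) = 1/143
o = 1/143 ≈ 0.0069930
o*167 = (1/143)*167 = 167/143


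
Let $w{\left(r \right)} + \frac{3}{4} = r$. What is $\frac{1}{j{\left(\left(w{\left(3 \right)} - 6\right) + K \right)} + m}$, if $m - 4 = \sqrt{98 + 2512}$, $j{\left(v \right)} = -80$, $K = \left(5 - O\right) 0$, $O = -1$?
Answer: $- \frac{38}{1583} - \frac{3 \sqrt{290}}{3166} \approx -0.040142$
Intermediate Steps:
$w{\left(r \right)} = - \frac{3}{4} + r$
$K = 0$ ($K = \left(5 - -1\right) 0 = \left(5 + 1\right) 0 = 6 \cdot 0 = 0$)
$m = 4 + 3 \sqrt{290}$ ($m = 4 + \sqrt{98 + 2512} = 4 + \sqrt{2610} = 4 + 3 \sqrt{290} \approx 55.088$)
$\frac{1}{j{\left(\left(w{\left(3 \right)} - 6\right) + K \right)} + m} = \frac{1}{-80 + \left(4 + 3 \sqrt{290}\right)} = \frac{1}{-76 + 3 \sqrt{290}}$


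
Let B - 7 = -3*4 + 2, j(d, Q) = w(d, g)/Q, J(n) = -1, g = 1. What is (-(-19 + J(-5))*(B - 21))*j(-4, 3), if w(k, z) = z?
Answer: -160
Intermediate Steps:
j(d, Q) = 1/Q
B = -3 (B = 7 + (-3*4 + 2) = 7 + (-12 + 2) = 7 - 10 = -3)
(-(-19 + J(-5))*(B - 21))*j(-4, 3) = -(-19 - 1)*(-3 - 21)/3 = -(-20)*(-24)*(⅓) = -1*480*(⅓) = -480*⅓ = -160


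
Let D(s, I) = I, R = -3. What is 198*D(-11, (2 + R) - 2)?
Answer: -594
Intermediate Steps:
198*D(-11, (2 + R) - 2) = 198*((2 - 3) - 2) = 198*(-1 - 2) = 198*(-3) = -594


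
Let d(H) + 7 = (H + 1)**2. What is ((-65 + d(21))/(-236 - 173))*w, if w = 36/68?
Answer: -3708/6953 ≈ -0.53329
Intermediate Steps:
w = 9/17 (w = 36*(1/68) = 9/17 ≈ 0.52941)
d(H) = -7 + (1 + H)**2 (d(H) = -7 + (H + 1)**2 = -7 + (1 + H)**2)
((-65 + d(21))/(-236 - 173))*w = ((-65 + (-7 + (1 + 21)**2))/(-236 - 173))*(9/17) = ((-65 + (-7 + 22**2))/(-409))*(9/17) = ((-65 + (-7 + 484))*(-1/409))*(9/17) = ((-65 + 477)*(-1/409))*(9/17) = (412*(-1/409))*(9/17) = -412/409*9/17 = -3708/6953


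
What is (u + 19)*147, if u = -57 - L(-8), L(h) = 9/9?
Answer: -5733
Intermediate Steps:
L(h) = 1 (L(h) = 9*(⅑) = 1)
u = -58 (u = -57 - 1*1 = -57 - 1 = -58)
(u + 19)*147 = (-58 + 19)*147 = -39*147 = -5733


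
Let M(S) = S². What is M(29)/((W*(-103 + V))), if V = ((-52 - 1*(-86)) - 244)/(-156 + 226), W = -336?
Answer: 841/35616 ≈ 0.023613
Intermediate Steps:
V = -3 (V = ((-52 + 86) - 244)/70 = (34 - 244)*(1/70) = -210*1/70 = -3)
M(29)/((W*(-103 + V))) = 29²/((-336*(-103 - 3))) = 841/((-336*(-106))) = 841/35616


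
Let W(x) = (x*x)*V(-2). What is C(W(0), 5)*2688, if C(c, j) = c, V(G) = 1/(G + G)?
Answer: 0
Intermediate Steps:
V(G) = 1/(2*G)
W(x) = -x²/4 (W(x) = (x*x)*((½)/(-2)) = x²*((½)*(-½)) = x²*(-¼) = -x²/4)
C(W(0), 5)*2688 = -¼*0²*2688 = -¼*0*2688 = 0*2688 = 0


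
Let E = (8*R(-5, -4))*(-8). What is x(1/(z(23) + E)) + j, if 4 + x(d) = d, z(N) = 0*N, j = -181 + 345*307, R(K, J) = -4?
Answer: 27066881/256 ≈ 1.0573e+5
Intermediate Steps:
j = 105734 (j = -181 + 105915 = 105734)
E = 256 (E = (8*(-4))*(-8) = -32*(-8) = 256)
z(N) = 0
x(d) = -4 + d
x(1/(z(23) + E)) + j = (-4 + 1/(0 + 256)) + 105734 = (-4 + 1/256) + 105734 = -1023/256 + 105734 = 27066881/256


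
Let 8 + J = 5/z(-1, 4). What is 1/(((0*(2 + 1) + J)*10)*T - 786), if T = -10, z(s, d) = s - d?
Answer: 1/114 ≈ 0.0087719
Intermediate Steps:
J = -9 (J = -8 + 5/(-1 - 1*4) = -8 + 5/(-1 - 4) = -8 + 5/(-5) = -8 + 5*(-1/5) = -8 - 1 = -9)
1/(((0*(2 + 1) + J)*10)*T - 786) = 1/(((0*(2 + 1) - 9)*10)*(-10) - 786) = 1/(((0*3 - 9)*10)*(-10) - 786) = 1/(((0 - 9)*10)*(-10) - 786) = 1/(-9*10*(-10) - 786) = 1/(-90*(-10) - 786) = 1/(900 - 786) = 1/114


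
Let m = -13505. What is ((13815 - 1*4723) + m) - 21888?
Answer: -26301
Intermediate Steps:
((13815 - 1*4723) + m) - 21888 = ((13815 - 1*4723) - 13505) - 21888 = ((13815 - 4723) - 13505) - 21888 = (9092 - 13505) - 21888 = -4413 - 21888 = -26301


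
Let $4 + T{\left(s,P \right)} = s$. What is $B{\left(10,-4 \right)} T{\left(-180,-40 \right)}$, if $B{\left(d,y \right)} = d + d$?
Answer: $-3680$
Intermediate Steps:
$B{\left(d,y \right)} = 2 d$
$T{\left(s,P \right)} = -4 + s$
$B{\left(10,-4 \right)} T{\left(-180,-40 \right)} = 2 \cdot 10 \left(-4 - 180\right) = 20 \left(-184\right) = -3680$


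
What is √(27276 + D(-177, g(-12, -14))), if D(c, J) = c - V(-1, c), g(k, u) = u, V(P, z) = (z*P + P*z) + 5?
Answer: 2*√6685 ≈ 163.52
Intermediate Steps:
V(P, z) = 5 + 2*P*z (V(P, z) = (P*z + P*z) + 5 = 2*P*z + 5 = 5 + 2*P*z)
D(c, J) = -5 + 3*c (D(c, J) = c - (5 + 2*(-1)*c) = c - (5 - 2*c) = c + (-5 + 2*c) = -5 + 3*c)
√(27276 + D(-177, g(-12, -14))) = √(27276 + (-5 + 3*(-177))) = √(27276 + (-5 - 531)) = √(27276 - 536) = √26740 = 2*√6685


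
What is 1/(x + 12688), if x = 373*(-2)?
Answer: 1/11942 ≈ 8.3738e-5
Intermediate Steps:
x = -746
1/(x + 12688) = 1/(-746 + 12688) = 1/11942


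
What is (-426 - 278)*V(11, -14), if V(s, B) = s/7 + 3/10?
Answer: -46112/35 ≈ -1317.5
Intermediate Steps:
V(s, B) = 3/10 + s/7 (V(s, B) = s*(1/7) + 3*(1/10) = s/7 + 3/10 = 3/10 + s/7)
(-426 - 278)*V(11, -14) = (-426 - 278)*(3/10 + (1/7)*11) = -704*(3/10 + 11/7) = -704*131/70 = -46112/35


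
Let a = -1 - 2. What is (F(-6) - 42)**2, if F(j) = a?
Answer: 2025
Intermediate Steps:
a = -3
F(j) = -3
(F(-6) - 42)**2 = (-3 - 42)**2 = (-45)**2 = 2025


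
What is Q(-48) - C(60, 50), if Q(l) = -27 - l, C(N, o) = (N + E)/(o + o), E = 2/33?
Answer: 33659/1650 ≈ 20.399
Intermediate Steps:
E = 2/33 (E = 2*(1/33) = 2/33 ≈ 0.060606)
C(N, o) = (2/33 + N)/(2*o) (C(N, o) = (N + 2/33)/(o + o) = (2/33 + N)/((2*o)) = (2/33 + N)*(1/(2*o)) = (2/33 + N)/(2*o))
Q(-48) - C(60, 50) = (-27 - 1*(-48)) - (2 + 33*60)/(66*50) = (-27 + 48) - (2 + 1980)/(66*50) = 21 - 1982/(66*50) = 21 - 1*991/1650 = 21 - 991/1650 = 33659/1650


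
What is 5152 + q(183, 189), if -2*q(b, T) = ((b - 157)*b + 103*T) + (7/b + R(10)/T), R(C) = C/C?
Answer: -160495711/23058 ≈ -6960.5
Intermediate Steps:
R(C) = 1
q(b, T) = -103*T/2 - 7/(2*b) - 1/(2*T) - b*(-157 + b)/2 (q(b, T) = -(((b - 157)*b + 103*T) + (7/b + 1/T))/2 = -(((-157 + b)*b + 103*T) + (7/b + 1/T))/2 = -((b*(-157 + b) + 103*T) + (1/T + 7/b))/2 = -((103*T + b*(-157 + b)) + (1/T + 7/b))/2 = -(1/T + 7/b + 103*T + b*(-157 + b))/2 = -103*T/2 - 7/(2*b) - 1/(2*T) - b*(-157 + b)/2)
5152 + q(183, 189) = 5152 + (1/2)*(-1*183 - 7*189 - 1*189*183*(183**2 - 157*183 + 103*189))/(189*183) = 5152 + (1/2)*(1/189)*(1/183)*(-183 - 1323 - 1*189*183*(33489 - 28731 + 19467)) = 5152 + (1/2)*(1/189)*(1/183)*(-183 - 1323 - 1*189*183*24225) = 5152 + (1/2)*(1/189)*(1/183)*(-183 - 1323 - 837870075) = 5152 + (1/2)*(1/189)*(1/183)*(-837871581) = 5152 - 279290527/23058 = -160495711/23058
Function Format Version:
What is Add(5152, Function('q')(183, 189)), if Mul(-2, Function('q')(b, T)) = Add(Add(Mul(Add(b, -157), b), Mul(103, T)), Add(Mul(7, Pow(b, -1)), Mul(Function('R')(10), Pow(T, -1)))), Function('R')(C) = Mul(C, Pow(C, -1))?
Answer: Rational(-160495711, 23058) ≈ -6960.5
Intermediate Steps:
Function('R')(C) = 1
Function('q')(b, T) = Add(Mul(Rational(-103, 2), T), Mul(Rational(-7, 2), Pow(b, -1)), Mul(Rational(-1, 2), Pow(T, -1)), Mul(Rational(-1, 2), b, Add(-157, b))) (Function('q')(b, T) = Mul(Rational(-1, 2), Add(Add(Mul(Add(b, -157), b), Mul(103, T)), Add(Mul(7, Pow(b, -1)), Mul(1, Pow(T, -1))))) = Mul(Rational(-1, 2), Add(Add(Mul(Add(-157, b), b), Mul(103, T)), Add(Mul(7, Pow(b, -1)), Pow(T, -1)))) = Mul(Rational(-1, 2), Add(Add(Mul(b, Add(-157, b)), Mul(103, T)), Add(Pow(T, -1), Mul(7, Pow(b, -1))))) = Mul(Rational(-1, 2), Add(Add(Mul(103, T), Mul(b, Add(-157, b))), Add(Pow(T, -1), Mul(7, Pow(b, -1))))) = Mul(Rational(-1, 2), Add(Pow(T, -1), Mul(7, Pow(b, -1)), Mul(103, T), Mul(b, Add(-157, b)))) = Add(Mul(Rational(-103, 2), T), Mul(Rational(-7, 2), Pow(b, -1)), Mul(Rational(-1, 2), Pow(T, -1)), Mul(Rational(-1, 2), b, Add(-157, b))))
Add(5152, Function('q')(183, 189)) = Add(5152, Mul(Rational(1, 2), Pow(189, -1), Pow(183, -1), Add(Mul(-1, 183), Mul(-7, 189), Mul(-1, 189, 183, Add(Pow(183, 2), Mul(-157, 183), Mul(103, 189)))))) = Add(5152, Mul(Rational(1, 2), Rational(1, 189), Rational(1, 183), Add(-183, -1323, Mul(-1, 189, 183, Add(33489, -28731, 19467))))) = Add(5152, Mul(Rational(1, 2), Rational(1, 189), Rational(1, 183), Add(-183, -1323, Mul(-1, 189, 183, 24225)))) = Add(5152, Mul(Rational(1, 2), Rational(1, 189), Rational(1, 183), Add(-183, -1323, -837870075))) = Add(5152, Mul(Rational(1, 2), Rational(1, 189), Rational(1, 183), -837871581)) = Add(5152, Rational(-279290527, 23058)) = Rational(-160495711, 23058)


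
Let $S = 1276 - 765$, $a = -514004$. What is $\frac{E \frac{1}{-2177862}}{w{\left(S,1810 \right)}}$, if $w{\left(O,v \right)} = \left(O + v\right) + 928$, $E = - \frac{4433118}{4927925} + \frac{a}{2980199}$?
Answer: $\frac{7872273496091}{51958837653108768844425} \approx 1.5151 \cdot 10^{-10}$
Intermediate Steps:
$E = - \frac{15744546992182}{14686197157075}$ ($E = - \frac{4433118}{4927925} - \frac{514004}{2980199} = - \frac{15744546992182}{14686197157075} \approx -1.0721$)
$S = 511$
$w{\left(O,v \right)} = 928 + O + v$
$\frac{E \frac{1}{-2177862}}{w{\left(S,1810 \right)}} = \frac{\left(- \frac{15744546992182}{14686197157075}\right) \frac{1}{-2177862}}{928 + 511 + 1810} = \frac{\left(- \frac{15744546992182}{14686197157075}\right) \left(- \frac{1}{2177862}\right)}{3249} = \frac{7872273496091}{15992255356450836825} \cdot \frac{1}{3249} = \frac{7872273496091}{51958837653108768844425}$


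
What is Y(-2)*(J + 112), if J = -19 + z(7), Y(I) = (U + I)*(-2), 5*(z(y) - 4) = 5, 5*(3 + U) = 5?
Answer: 784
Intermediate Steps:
U = -2 (U = -3 + (1/5)*5 = -3 + 1 = -2)
z(y) = 5 (z(y) = 4 + (1/5)*5 = 4 + 1 = 5)
Y(I) = 4 - 2*I (Y(I) = (-2 + I)*(-2) = 4 - 2*I)
J = -14 (J = -19 + 5 = -14)
Y(-2)*(J + 112) = (4 - 2*(-2))*(-14 + 112) = (4 + 4)*98 = 8*98 = 784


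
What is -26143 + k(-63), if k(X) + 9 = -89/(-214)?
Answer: -5596439/214 ≈ -26152.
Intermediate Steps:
k(X) = -1837/214 (k(X) = -9 - 89/(-214) = -9 - 89*(-1/214) = -9 + 89/214 = -1837/214)
-26143 + k(-63) = -26143 - 1837/214 = -5596439/214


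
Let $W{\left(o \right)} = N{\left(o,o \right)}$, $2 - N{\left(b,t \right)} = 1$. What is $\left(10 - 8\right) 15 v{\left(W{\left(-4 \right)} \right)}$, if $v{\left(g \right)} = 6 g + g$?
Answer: $210$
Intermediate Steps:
$N{\left(b,t \right)} = 1$ ($N{\left(b,t \right)} = 2 - 1 = 1$)
$W{\left(o \right)} = 1$
$v{\left(g \right)} = 7 g$
$\left(10 - 8\right) 15 v{\left(W{\left(-4 \right)} \right)} = \left(10 - 8\right) 15 \cdot 7 \cdot 1 = 2 \cdot 15 \cdot 7 = 30 \cdot 7 = 210$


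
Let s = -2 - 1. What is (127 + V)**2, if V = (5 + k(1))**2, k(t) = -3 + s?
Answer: 16384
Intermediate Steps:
s = -3
k(t) = -6 (k(t) = -3 - 3 = -6)
V = 1 (V = (5 - 6)**2 = (-1)**2 = 1)
(127 + V)**2 = (127 + 1)**2 = 128**2 = 16384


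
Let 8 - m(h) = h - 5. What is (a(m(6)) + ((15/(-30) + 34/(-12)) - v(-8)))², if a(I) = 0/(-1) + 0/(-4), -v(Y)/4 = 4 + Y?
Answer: 3364/9 ≈ 373.78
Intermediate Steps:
v(Y) = -16 - 4*Y (v(Y) = -4*(4 + Y) = -16 - 4*Y)
m(h) = 13 - h (m(h) = 8 - (h - 5) = 8 - (-5 + h) = 8 + (5 - h) = 13 - h)
a(I) = 0 (a(I) = 0*(-1) + 0*(-¼) = 0 + 0 = 0)
(a(m(6)) + ((15/(-30) + 34/(-12)) - v(-8)))² = (0 + ((15/(-30) + 34/(-12)) - (-16 - 4*(-8))))² = (0 + ((15*(-1/30) + 34*(-1/12)) - (-16 + 32)))² = (0 + ((-½ - 17/6) - 1*16))² = (0 + (-10/3 - 16))² = (0 - 58/3)² = (-58/3)² = 3364/9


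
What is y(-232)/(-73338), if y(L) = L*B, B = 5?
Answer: 580/36669 ≈ 0.015817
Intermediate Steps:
y(L) = 5*L (y(L) = L*5 = 5*L)
y(-232)/(-73338) = (5*(-232))/(-73338) = -1160*(-1/73338) = 580/36669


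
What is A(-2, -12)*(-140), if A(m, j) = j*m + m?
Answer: -3080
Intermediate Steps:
A(m, j) = m + j*m
A(-2, -12)*(-140) = -2*(1 - 12)*(-140) = -2*(-11)*(-140) = 22*(-140) = -3080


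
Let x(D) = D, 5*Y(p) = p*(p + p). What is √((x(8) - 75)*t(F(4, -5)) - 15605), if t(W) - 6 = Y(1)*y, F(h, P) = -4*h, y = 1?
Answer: I*√400845/5 ≈ 126.62*I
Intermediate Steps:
Y(p) = 2*p²/5 (Y(p) = (p*(p + p))/5 = (p*(2*p))/5 = (2*p²)/5 = 2*p²/5)
t(W) = 32/5 (t(W) = 6 + ((⅖)*1²)*1 = 6 + ((⅖)*1)*1 = 6 + (⅖)*1 = 6 + ⅖ = 32/5)
√((x(8) - 75)*t(F(4, -5)) - 15605) = √((8 - 75)*(32/5) - 15605) = √(-67*32/5 - 15605) = √(-2144/5 - 15605) = √(-80169/5) = I*√400845/5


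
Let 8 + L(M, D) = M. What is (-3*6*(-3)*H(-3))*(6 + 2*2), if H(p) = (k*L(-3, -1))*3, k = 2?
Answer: -35640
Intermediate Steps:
L(M, D) = -8 + M
H(p) = -66 (H(p) = (2*(-8 - 3))*3 = (2*(-11))*3 = -22*3 = -66)
(-3*6*(-3)*H(-3))*(6 + 2*2) = (-3*6*(-3)*(-66))*(6 + 2*2) = (-(-54)*(-66))*(6 + 4) = -3*1188*10 = -3564*10 = -35640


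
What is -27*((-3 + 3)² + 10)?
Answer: -270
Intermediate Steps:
-27*((-3 + 3)² + 10) = -27*(0² + 10) = -27*(0 + 10) = -27*10 = -270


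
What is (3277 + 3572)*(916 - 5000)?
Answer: -27971316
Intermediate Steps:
(3277 + 3572)*(916 - 5000) = 6849*(-4084) = -27971316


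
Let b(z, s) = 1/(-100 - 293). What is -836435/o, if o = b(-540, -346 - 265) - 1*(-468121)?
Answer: -328718955/183971552 ≈ -1.7868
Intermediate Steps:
b(z, s) = -1/393 (b(z, s) = 1/(-393) = -1/393)
o = 183971552/393 (o = -1/393 - 1*(-468121) = -1/393 + 468121 = 183971552/393 ≈ 4.6812e+5)
-836435/o = -836435/183971552/393 = -836435*393/183971552 = -328718955/183971552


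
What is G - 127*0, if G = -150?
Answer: -150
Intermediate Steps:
G - 127*0 = -150 - 127*0 = -150 + 0 = -150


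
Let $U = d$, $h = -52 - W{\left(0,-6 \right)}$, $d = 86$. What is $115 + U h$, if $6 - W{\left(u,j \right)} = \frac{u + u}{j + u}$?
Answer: $-4873$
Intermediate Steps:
$W{\left(u,j \right)} = 6 - \frac{2 u}{j + u}$ ($W{\left(u,j \right)} = 6 - \frac{u + u}{j + u} = 6 - \frac{2 u}{j + u}$)
$h = -58$ ($h = -52 - \frac{2 \left(2 \cdot 0 + 3 \left(-6\right)\right)}{-6 + 0} = -52 - \frac{2 \left(0 - 18\right)}{-6} = -52 - 2 \left(- \frac{1}{6}\right) \left(-18\right) = -52 - 6 = -58$)
$U = 86$
$115 + U h = 115 + 86 \left(-58\right) = 115 - 4988 = -4873$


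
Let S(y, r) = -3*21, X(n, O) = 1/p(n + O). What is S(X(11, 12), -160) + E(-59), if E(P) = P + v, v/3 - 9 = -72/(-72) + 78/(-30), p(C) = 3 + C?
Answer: -499/5 ≈ -99.800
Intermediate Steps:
X(n, O) = 1/(3 + O + n) (X(n, O) = 1/(3 + (n + O)) = 1/(3 + (O + n)) = 1/(3 + O + n))
v = 111/5 (v = 27 + 3*(-72/(-72) + 78/(-30)) = 27 + 3*(-72*(-1/72) + 78*(-1/30)) = 27 + 3*(1 - 13/5) = 27 + 3*(-8/5) = 27 - 24/5 = 111/5 ≈ 22.200)
S(y, r) = -63
E(P) = 111/5 + P (E(P) = P + 111/5 = 111/5 + P)
S(X(11, 12), -160) + E(-59) = -63 + (111/5 - 59) = -63 - 184/5 = -499/5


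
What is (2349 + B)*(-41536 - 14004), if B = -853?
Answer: -83087840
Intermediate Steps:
(2349 + B)*(-41536 - 14004) = (2349 - 853)*(-41536 - 14004) = 1496*(-55540) = -83087840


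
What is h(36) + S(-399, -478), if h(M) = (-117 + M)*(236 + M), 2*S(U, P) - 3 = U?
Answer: -22230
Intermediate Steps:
S(U, P) = 3/2 + U/2
h(36) + S(-399, -478) = (-27612 + 36² + 119*36) + (3/2 + (½)*(-399)) = (-27612 + 1296 + 4284) + (3/2 - 399/2) = -22032 - 198 = -22230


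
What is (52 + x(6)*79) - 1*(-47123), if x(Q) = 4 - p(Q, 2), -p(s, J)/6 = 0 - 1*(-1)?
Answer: 47965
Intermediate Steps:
p(s, J) = -6 (p(s, J) = -6*(0 - 1*(-1)) = -6*(0 + 1) = -6*1 = -6)
x(Q) = 10 (x(Q) = 4 - 1*(-6) = 4 + 6 = 10)
(52 + x(6)*79) - 1*(-47123) = (52 + 10*79) - 1*(-47123) = (52 + 790) + 47123 = 842 + 47123 = 47965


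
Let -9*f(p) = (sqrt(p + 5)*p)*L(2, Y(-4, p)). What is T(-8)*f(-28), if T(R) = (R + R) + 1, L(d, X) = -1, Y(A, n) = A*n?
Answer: 140*I*sqrt(23)/3 ≈ 223.81*I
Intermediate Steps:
f(p) = p*sqrt(5 + p)/9 (f(p) = -sqrt(p + 5)*p*(-1)/9 = -sqrt(5 + p)*p*(-1)/9 = -p*sqrt(5 + p)*(-1)/9 = -(-1)*p*sqrt(5 + p)/9 = p*sqrt(5 + p)/9)
T(R) = 1 + 2*R (T(R) = 2*R + 1 = 1 + 2*R)
T(-8)*f(-28) = (1 + 2*(-8))*((1/9)*(-28)*sqrt(5 - 28)) = (1 - 16)*((1/9)*(-28)*sqrt(-23)) = -5*(-28)*I*sqrt(23)/3 = -(-140)*I*sqrt(23)/3 = 140*I*sqrt(23)/3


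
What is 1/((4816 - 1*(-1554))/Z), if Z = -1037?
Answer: -1037/6370 ≈ -0.16279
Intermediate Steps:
1/((4816 - 1*(-1554))/Z) = 1/((4816 - 1*(-1554))/(-1037)) = 1/((4816 + 1554)*(-1/1037)) = 1/(6370*(-1/1037)) = 1/(-6370/1037) = -1037/6370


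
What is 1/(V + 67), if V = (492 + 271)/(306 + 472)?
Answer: 778/52889 ≈ 0.014710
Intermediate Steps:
V = 763/778 ≈ 0.98072
1/(V + 67) = 1/(763/778 + 67) = 1/(52889/778) = 778/52889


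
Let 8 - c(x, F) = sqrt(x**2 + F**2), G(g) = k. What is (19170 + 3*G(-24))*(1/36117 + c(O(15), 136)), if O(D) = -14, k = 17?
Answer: 1851219359/12039 - 38442*sqrt(4673) ≈ -2.4741e+6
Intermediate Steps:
G(g) = 17
c(x, F) = 8 - sqrt(F**2 + x**2) (c(x, F) = 8 - sqrt(x**2 + F**2) = 8 - sqrt(F**2 + x**2))
(19170 + 3*G(-24))*(1/36117 + c(O(15), 136)) = (19170 + 3*17)*(1/36117 + (8 - sqrt(136**2 + (-14)**2))) = (19170 + 51)*(1/36117 + (8 - sqrt(18496 + 196))) = 19221*(1/36117 + (8 - sqrt(18692))) = 19221*(1/36117 + (8 - 2*sqrt(4673))) = 19221*(288937/36117 - 2*sqrt(4673)) = 1851219359/12039 - 38442*sqrt(4673)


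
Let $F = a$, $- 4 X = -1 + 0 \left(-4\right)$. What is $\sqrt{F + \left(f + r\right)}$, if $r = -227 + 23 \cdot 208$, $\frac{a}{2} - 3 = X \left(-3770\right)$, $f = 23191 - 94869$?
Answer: $10 i \sqrt{690} \approx 262.68 i$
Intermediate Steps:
$f = -71678$
$X = \frac{1}{4}$ ($X = - \frac{-1 + 0 \left(-4\right)}{4} = - \frac{-1 + 0}{4} = \left(- \frac{1}{4}\right) \left(-1\right) = \frac{1}{4} \approx 0.25$)
$a = -1879$ ($a = 6 + 2 \cdot \frac{1}{4} \left(-3770\right) = 6 + 2 \left(- \frac{1885}{2}\right) = 6 - 1885 = -1879$)
$r = 4557$ ($r = -227 + 4784 = 4557$)
$F = -1879$
$\sqrt{F + \left(f + r\right)} = \sqrt{-1879 + \left(-71678 + 4557\right)} = \sqrt{-1879 - 67121} = \sqrt{-69000} = 10 i \sqrt{690}$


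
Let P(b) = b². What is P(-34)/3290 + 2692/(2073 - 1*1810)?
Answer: 4580354/432635 ≈ 10.587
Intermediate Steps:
P(-34)/3290 + 2692/(2073 - 1*1810) = (-34)²/3290 + 2692/(2073 - 1*1810) = 1156*(1/3290) + 2692/(2073 - 1810) = 578/1645 + 2692/263 = 4580354/432635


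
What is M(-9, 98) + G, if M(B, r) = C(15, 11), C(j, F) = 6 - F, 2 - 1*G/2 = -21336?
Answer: 42671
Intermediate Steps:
G = 42676 (G = 4 - 2*(-21336) = 4 + 42672 = 42676)
M(B, r) = -5 (M(B, r) = 6 - 1*11 = 6 - 11 = -5)
M(-9, 98) + G = -5 + 42676 = 42671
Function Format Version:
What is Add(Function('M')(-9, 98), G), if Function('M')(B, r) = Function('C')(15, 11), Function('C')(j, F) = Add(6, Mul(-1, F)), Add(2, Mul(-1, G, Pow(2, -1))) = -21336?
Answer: 42671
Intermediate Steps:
G = 42676 (G = Add(4, Mul(-2, -21336)) = Add(4, 42672) = 42676)
Function('M')(B, r) = -5 (Function('M')(B, r) = Add(6, Mul(-1, 11)) = Add(6, -11) = -5)
Add(Function('M')(-9, 98), G) = Add(-5, 42676) = 42671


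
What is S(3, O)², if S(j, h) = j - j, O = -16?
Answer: 0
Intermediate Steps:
S(j, h) = 0
S(3, O)² = 0² = 0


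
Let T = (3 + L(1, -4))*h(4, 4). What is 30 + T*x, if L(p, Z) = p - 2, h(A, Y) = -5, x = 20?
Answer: -170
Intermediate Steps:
L(p, Z) = -2 + p
T = -10 (T = (3 + (-2 + 1))*(-5) = (3 - 1)*(-5) = 2*(-5) = -10)
30 + T*x = 30 - 10*20 = 30 - 200 = -170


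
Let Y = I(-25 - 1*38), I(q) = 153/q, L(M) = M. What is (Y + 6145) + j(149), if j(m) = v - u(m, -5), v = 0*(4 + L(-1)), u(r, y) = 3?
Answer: 42977/7 ≈ 6139.6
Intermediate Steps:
v = 0 (v = 0*(4 - 1) = 0*3 = 0)
j(m) = -3 (j(m) = 0 - 1*3 = 0 - 3 = -3)
Y = -17/7 (Y = 153/(-25 - 1*38) = 153/(-25 - 38) = 153/(-63) = 153*(-1/63) = -17/7 ≈ -2.4286)
(Y + 6145) + j(149) = (-17/7 + 6145) - 3 = 42998/7 - 3 = 42977/7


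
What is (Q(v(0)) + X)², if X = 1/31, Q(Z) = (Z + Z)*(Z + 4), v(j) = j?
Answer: 1/961 ≈ 0.0010406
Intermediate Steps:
Q(Z) = 2*Z*(4 + Z) (Q(Z) = (2*Z)*(4 + Z) = 2*Z*(4 + Z))
X = 1/31 ≈ 0.032258
(Q(v(0)) + X)² = (2*0*(4 + 0) + 1/31)² = (2*0*4 + 1/31)² = (0 + 1/31)² = (1/31)² = 1/961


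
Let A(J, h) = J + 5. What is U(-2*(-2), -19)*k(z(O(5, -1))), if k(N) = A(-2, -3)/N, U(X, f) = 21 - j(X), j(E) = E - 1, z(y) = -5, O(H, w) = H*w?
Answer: -54/5 ≈ -10.800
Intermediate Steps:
j(E) = -1 + E
A(J, h) = 5 + J
U(X, f) = 22 - X (U(X, f) = 21 - (-1 + X) = 21 + (1 - X) = 22 - X)
k(N) = 3/N (k(N) = (5 - 2)/N = 3/N)
U(-2*(-2), -19)*k(z(O(5, -1))) = (22 - (-2)*(-2))*(3/(-5)) = (22 - 1*4)*(3*(-⅕)) = (22 - 4)*(-⅗) = 18*(-⅗) = -54/5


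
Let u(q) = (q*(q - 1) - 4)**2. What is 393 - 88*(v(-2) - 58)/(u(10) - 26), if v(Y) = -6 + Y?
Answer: 131919/335 ≈ 393.79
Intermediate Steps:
u(q) = (-4 + q*(-1 + q))**2 (u(q) = (q*(-1 + q) - 4)**2 = (-4 + q*(-1 + q))**2)
393 - 88*(v(-2) - 58)/(u(10) - 26) = 393 - 88*((-6 - 2) - 58)/((4 + 10 - 1*10**2)**2 - 26) = 393 - 88*(-8 - 58)/((4 + 10 - 1*100)**2 - 26) = 393 - (-5808)/((4 + 10 - 100)**2 - 26) = 393 - (-5808)/((-86)**2 - 26) = 393 - (-5808)/(7396 - 26) = 393 - (-5808)/7370 = 393 - 88*(-3/335) = 393 + 264/335 = 131919/335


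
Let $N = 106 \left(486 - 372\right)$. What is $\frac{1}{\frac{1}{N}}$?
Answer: $12084$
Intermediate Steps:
$N = 12084$ ($N = 106 \cdot 114 = 12084$)
$\frac{1}{\frac{1}{N}} = \frac{1}{\frac{1}{12084}} = 12084$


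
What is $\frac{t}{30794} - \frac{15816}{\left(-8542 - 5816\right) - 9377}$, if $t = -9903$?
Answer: $\frac{251990199}{730895590} \approx 0.34477$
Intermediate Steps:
$\frac{t}{30794} - \frac{15816}{\left(-8542 - 5816\right) - 9377} = - \frac{9903}{30794} - \frac{15816}{\left(-8542 - 5816\right) - 9377} = \left(-9903\right) \frac{1}{30794} - \frac{15816}{-14358 - 9377} = - \frac{9903}{30794} - \frac{15816}{-23735} = - \frac{9903}{30794} - - \frac{15816}{23735} = - \frac{9903}{30794} + \frac{15816}{23735} = \frac{251990199}{730895590}$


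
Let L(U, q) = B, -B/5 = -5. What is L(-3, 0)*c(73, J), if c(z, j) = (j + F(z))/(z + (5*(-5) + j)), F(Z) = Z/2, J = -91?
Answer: 2725/86 ≈ 31.686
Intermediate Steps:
B = 25 (B = -5*(-5) = 25)
L(U, q) = 25
F(Z) = Z/2 (F(Z) = Z*(½) = Z/2)
c(z, j) = (j + z/2)/(-25 + j + z) (c(z, j) = (j + z/2)/(z + (5*(-5) + j)) = (j + z/2)/(z + (-25 + j)) = (j + z/2)/(-25 + j + z))
L(-3, 0)*c(73, J) = 25*((-91 + (½)*73)/(-25 - 91 + 73)) = 25*((-91 + 73/2)/(-43)) = 25*(-1/43*(-109/2)) = 25*(109/86) = 2725/86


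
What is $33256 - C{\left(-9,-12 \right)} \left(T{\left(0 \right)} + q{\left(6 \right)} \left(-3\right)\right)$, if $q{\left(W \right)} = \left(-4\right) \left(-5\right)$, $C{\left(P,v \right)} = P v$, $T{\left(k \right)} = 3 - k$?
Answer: $39412$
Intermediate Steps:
$q{\left(W \right)} = 20$
$33256 - C{\left(-9,-12 \right)} \left(T{\left(0 \right)} + q{\left(6 \right)} \left(-3\right)\right) = 33256 - \left(-9\right) \left(-12\right) \left(\left(3 - 0\right) + 20 \left(-3\right)\right) = 33256 - 108 \left(\left(3 + 0\right) - 60\right) = 33256 - 108 \left(3 - 60\right) = 33256 - 108 \left(-57\right) = 33256 - -6156 = 33256 + 6156 = 39412$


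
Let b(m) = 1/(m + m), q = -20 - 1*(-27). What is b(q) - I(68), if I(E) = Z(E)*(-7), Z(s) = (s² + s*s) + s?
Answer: 912969/14 ≈ 65212.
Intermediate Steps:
Z(s) = s + 2*s² (Z(s) = (s² + s²) + s = 2*s² + s = s + 2*s²)
I(E) = -7*E*(1 + 2*E) (I(E) = (E*(1 + 2*E))*(-7) = -7*E*(1 + 2*E))
q = 7 (q = -20 + 27 = 7)
b(m) = 1/(2*m)
b(q) - I(68) = (½)/7 - (-7)*68*(1 + 2*68) = (½)*(⅐) - (-7)*68*(1 + 136) = 1/14 - (-7)*68*137 = 1/14 - 1*(-65212) = 1/14 + 65212 = 912969/14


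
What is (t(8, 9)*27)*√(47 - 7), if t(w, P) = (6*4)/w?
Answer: 162*√10 ≈ 512.29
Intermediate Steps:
t(w, P) = 24/w
(t(8, 9)*27)*√(47 - 7) = ((24/8)*27)*√(47 - 7) = ((24*(⅛))*27)*√40 = (3*27)*(2*√10) = 81*(2*√10) = 162*√10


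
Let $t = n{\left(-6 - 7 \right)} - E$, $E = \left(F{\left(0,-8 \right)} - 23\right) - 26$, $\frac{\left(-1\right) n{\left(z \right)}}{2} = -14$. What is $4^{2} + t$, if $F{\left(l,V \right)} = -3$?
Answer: $96$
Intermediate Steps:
$n{\left(z \right)} = 28$ ($n{\left(z \right)} = \left(-2\right) \left(-14\right) = 28$)
$E = -52$ ($E = \left(-3 - 23\right) - 26 = -26 - 26 = -52$)
$t = 80$ ($t = 28 - -52 = 28 + 52 = 80$)
$4^{2} + t = 4^{2} + 80 = 16 + 80 = 96$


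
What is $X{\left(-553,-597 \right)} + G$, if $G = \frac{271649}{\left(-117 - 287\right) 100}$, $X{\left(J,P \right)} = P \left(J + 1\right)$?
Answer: $\frac{13313305951}{40400} \approx 3.2954 \cdot 10^{5}$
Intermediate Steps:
$X{\left(J,P \right)} = P \left(1 + J\right)$
$G = - \frac{271649}{40400}$ ($G = \frac{271649}{\left(-404\right) 100} = \frac{271649}{-40400} = 271649 \left(- \frac{1}{40400}\right) = - \frac{271649}{40400} \approx -6.724$)
$X{\left(-553,-597 \right)} + G = - 597 \left(1 - 553\right) - \frac{271649}{40400} = \left(-597\right) \left(-552\right) - \frac{271649}{40400} = 329544 - \frac{271649}{40400} = \frac{13313305951}{40400}$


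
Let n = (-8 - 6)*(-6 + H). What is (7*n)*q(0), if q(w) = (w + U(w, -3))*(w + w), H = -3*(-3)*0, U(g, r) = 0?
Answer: 0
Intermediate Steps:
H = 0 (H = 9*0 = 0)
q(w) = 2*w² (q(w) = (w + 0)*(w + w) = w*(2*w) = 2*w²)
n = 84 (n = (-8 - 6)*(-6 + 0) = -14*(-6) = 84)
(7*n)*q(0) = (7*84)*(2*0²) = 588*(2*0) = 588*0 = 0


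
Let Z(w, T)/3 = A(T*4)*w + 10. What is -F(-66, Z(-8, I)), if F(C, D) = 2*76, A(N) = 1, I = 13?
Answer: -152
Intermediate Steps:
Z(w, T) = 30 + 3*w (Z(w, T) = 3*(1*w + 10) = 3*(w + 10) = 3*(10 + w) = 30 + 3*w)
F(C, D) = 152
-F(-66, Z(-8, I)) = -1*152 = -152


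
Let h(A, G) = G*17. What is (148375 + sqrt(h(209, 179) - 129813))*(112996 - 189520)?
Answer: -11354248500 - 76524*I*sqrt(126770) ≈ -1.1354e+10 - 2.7246e+7*I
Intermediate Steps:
h(A, G) = 17*G
(148375 + sqrt(h(209, 179) - 129813))*(112996 - 189520) = (148375 + sqrt(17*179 - 129813))*(112996 - 189520) = (148375 + sqrt(3043 - 129813))*(-76524) = (148375 + sqrt(-126770))*(-76524) = (148375 + I*sqrt(126770))*(-76524) = -11354248500 - 76524*I*sqrt(126770)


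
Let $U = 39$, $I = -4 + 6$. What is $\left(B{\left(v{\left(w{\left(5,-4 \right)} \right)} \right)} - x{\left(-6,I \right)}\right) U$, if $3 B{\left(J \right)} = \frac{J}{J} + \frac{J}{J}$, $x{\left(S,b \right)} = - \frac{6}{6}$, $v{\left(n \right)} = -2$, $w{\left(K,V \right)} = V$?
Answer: $65$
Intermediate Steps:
$I = 2$
$x{\left(S,b \right)} = -1$ ($x{\left(S,b \right)} = \left(-6\right) \frac{1}{6} = -1$)
$B{\left(J \right)} = \frac{2}{3}$ ($B{\left(J \right)} = \frac{\frac{J}{J} + \frac{J}{J}}{3} = \frac{1 + 1}{3} = \frac{1}{3} \cdot 2 = \frac{2}{3}$)
$\left(B{\left(v{\left(w{\left(5,-4 \right)} \right)} \right)} - x{\left(-6,I \right)}\right) U = \left(\frac{2}{3} - -1\right) 39 = \left(\frac{2}{3} + 1\right) 39 = \frac{5}{3} \cdot 39 = 65$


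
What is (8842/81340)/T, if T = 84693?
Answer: 4421/3444464310 ≈ 1.2835e-6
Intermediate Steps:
(8842/81340)/T = (8842/81340)/84693 = (8842*(1/81340))*(1/84693) = (4421/40670)*(1/84693) = 4421/3444464310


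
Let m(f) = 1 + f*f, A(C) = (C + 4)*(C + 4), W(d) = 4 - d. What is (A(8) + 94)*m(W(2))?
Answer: 1190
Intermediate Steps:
A(C) = (4 + C)² (A(C) = (4 + C)*(4 + C) = (4 + C)²)
m(f) = 1 + f²
(A(8) + 94)*m(W(2)) = ((4 + 8)² + 94)*(1 + (4 - 1*2)²) = (12² + 94)*(1 + (4 - 2)²) = (144 + 94)*(1 + 2²) = 238*(1 + 4) = 238*5 = 1190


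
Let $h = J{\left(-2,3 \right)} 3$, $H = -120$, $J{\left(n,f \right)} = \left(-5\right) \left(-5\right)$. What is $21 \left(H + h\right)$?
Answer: $-945$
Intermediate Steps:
$J{\left(n,f \right)} = 25$
$h = 75$ ($h = 25 \cdot 3 = 75$)
$21 \left(H + h\right) = 21 \left(-120 + 75\right) = 21 \left(-45\right) = -945$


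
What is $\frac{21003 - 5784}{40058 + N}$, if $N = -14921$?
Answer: $\frac{89}{147} \approx 0.60544$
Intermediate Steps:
$\frac{21003 - 5784}{40058 + N} = \frac{21003 - 5784}{40058 - 14921} = \frac{15219}{25137} = 15219 \cdot \frac{1}{25137} = \frac{89}{147}$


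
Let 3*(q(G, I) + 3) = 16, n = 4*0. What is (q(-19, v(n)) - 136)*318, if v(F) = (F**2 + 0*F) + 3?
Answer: -42506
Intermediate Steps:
n = 0
v(F) = 3 + F**2 (v(F) = (F**2 + 0) + 3 = F**2 + 3 = 3 + F**2)
q(G, I) = 7/3 (q(G, I) = -3 + (1/3)*16 = -3 + 16/3 = 7/3)
(q(-19, v(n)) - 136)*318 = (7/3 - 136)*318 = -401/3*318 = -42506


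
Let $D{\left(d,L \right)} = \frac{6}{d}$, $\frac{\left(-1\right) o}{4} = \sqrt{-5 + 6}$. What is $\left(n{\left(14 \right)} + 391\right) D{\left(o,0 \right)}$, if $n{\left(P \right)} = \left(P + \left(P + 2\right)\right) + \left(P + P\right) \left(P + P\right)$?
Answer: $- \frac{3615}{2} \approx -1807.5$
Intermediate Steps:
$o = -4$ ($o = - 4 \sqrt{-5 + 6} = - 4 \sqrt{1} = \left(-4\right) 1 = -4$)
$n{\left(P \right)} = 2 + 2 P + 4 P^{2}$ ($n{\left(P \right)} = \left(P + \left(2 + P\right)\right) + 2 P 2 P = \left(2 + 2 P\right) + 4 P^{2} = 2 + 2 P + 4 P^{2}$)
$\left(n{\left(14 \right)} + 391\right) D{\left(o,0 \right)} = \left(\left(2 + 2 \cdot 14 + 4 \cdot 14^{2}\right) + 391\right) \frac{6}{-4} = \left(\left(2 + 28 + 4 \cdot 196\right) + 391\right) 6 \left(- \frac{1}{4}\right) = \left(\left(2 + 28 + 784\right) + 391\right) \left(- \frac{3}{2}\right) = \left(814 + 391\right) \left(- \frac{3}{2}\right) = 1205 \left(- \frac{3}{2}\right) = - \frac{3615}{2}$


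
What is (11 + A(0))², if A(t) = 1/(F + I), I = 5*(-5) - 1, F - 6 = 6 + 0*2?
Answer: 23409/196 ≈ 119.43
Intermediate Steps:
F = 12 (F = 6 + (6 + 0*2) = 6 + (6 + 0) = 6 + 6 = 12)
I = -26 (I = -25 - 1 = -26)
A(t) = -1/14 (A(t) = 1/(12 - 26) = 1/(-14) = -1/14)
(11 + A(0))² = (11 - 1/14)² = (153/14)² = 23409/196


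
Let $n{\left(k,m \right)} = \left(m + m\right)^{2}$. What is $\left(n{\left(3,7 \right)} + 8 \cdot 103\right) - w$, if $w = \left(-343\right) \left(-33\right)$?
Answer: $-10299$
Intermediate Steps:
$n{\left(k,m \right)} = 4 m^{2}$ ($n{\left(k,m \right)} = \left(2 m\right)^{2} = 4 m^{2}$)
$w = 11319$
$\left(n{\left(3,7 \right)} + 8 \cdot 103\right) - w = \left(4 \cdot 7^{2} + 8 \cdot 103\right) - 11319 = \left(4 \cdot 49 + 824\right) - 11319 = \left(196 + 824\right) - 11319 = 1020 - 11319 = -10299$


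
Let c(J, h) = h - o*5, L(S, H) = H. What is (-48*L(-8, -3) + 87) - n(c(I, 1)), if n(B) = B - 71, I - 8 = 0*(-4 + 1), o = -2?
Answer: 291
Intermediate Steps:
I = 8 (I = 8 + 0*(-4 + 1) = 8 + 0*(-3) = 8 + 0 = 8)
c(J, h) = 10 + h (c(J, h) = h - (-2)*5 = h - 1*(-10) = h + 10 = 10 + h)
n(B) = -71 + B
(-48*L(-8, -3) + 87) - n(c(I, 1)) = (-48*(-3) + 87) - (-71 + (10 + 1)) = (144 + 87) - (-71 + 11) = 231 - 1*(-60) = 231 + 60 = 291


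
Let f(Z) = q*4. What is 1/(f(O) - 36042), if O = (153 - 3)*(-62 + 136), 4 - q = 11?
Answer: -1/36070 ≈ -2.7724e-5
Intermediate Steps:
q = -7 (q = 4 - 1*11 = 4 - 11 = -7)
O = 11100 (O = 150*74 = 11100)
f(Z) = -28 (f(Z) = -7*4 = -28)
1/(f(O) - 36042) = 1/(-28 - 36042) = 1/(-36070) = -1/36070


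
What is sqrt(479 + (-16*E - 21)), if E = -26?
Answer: sqrt(874) ≈ 29.563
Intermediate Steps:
sqrt(479 + (-16*E - 21)) = sqrt(479 + (-16*(-26) - 21)) = sqrt(479 + (416 - 21)) = sqrt(479 + 395) = sqrt(874)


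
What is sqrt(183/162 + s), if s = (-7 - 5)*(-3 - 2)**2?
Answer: I*sqrt(96834)/18 ≈ 17.288*I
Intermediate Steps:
s = -300 (s = -12*(-5)**2 = -12*25 = -300)
sqrt(183/162 + s) = sqrt(183/162 - 300) = sqrt(183*(1/162) - 300) = sqrt(61/54 - 300) = sqrt(-16139/54) = I*sqrt(96834)/18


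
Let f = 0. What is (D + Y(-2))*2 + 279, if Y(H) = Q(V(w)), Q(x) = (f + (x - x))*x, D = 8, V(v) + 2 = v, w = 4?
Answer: 295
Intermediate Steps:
V(v) = -2 + v
Q(x) = 0 (Q(x) = (0 + (x - x))*x = (0 + 0)*x = 0*x = 0)
Y(H) = 0
(D + Y(-2))*2 + 279 = (8 + 0)*2 + 279 = 8*2 + 279 = 16 + 279 = 295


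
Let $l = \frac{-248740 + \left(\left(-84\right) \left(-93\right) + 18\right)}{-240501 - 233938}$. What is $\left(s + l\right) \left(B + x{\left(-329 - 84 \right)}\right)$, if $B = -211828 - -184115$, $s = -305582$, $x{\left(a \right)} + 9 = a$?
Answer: $\frac{4079006042438380}{474439} \approx 8.5975 \cdot 10^{9}$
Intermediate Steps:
$x{\left(a \right)} = -9 + a$
$l = \frac{240910}{474439}$ ($l = \frac{-248740 + \left(7812 + 18\right)}{-474439} = \left(-248740 + 7830\right) \left(- \frac{1}{474439}\right) = \left(-240910\right) \left(- \frac{1}{474439}\right) = \frac{240910}{474439} \approx 0.50778$)
$B = -27713$ ($B = -211828 + 184115 = -27713$)
$\left(s + l\right) \left(B + x{\left(-329 - 84 \right)}\right) = \left(-305582 + \frac{240910}{474439}\right) \left(-27713 - 422\right) = - \frac{144979777588 \left(-27713 - 422\right)}{474439} = \left(- \frac{144979777588}{474439}\right) \left(-28135\right) = \frac{4079006042438380}{474439}$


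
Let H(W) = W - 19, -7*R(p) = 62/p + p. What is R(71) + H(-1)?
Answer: -2149/71 ≈ -30.268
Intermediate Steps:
R(p) = -62/(7*p) - p/7 (R(p) = -(62/p + p)/7 = -(p + 62/p)/7 = -62/(7*p) - p/7)
H(W) = -19 + W
R(71) + H(-1) = (⅐)*(-62 - 1*71²)/71 + (-19 - 1) = (⅐)*(1/71)*(-62 - 1*5041) - 20 = (⅐)*(1/71)*(-62 - 5041) - 20 = (⅐)*(1/71)*(-5103) - 20 = -729/71 - 20 = -2149/71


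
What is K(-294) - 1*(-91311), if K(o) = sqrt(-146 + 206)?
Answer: 91311 + 2*sqrt(15) ≈ 91319.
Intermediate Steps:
K(o) = 2*sqrt(15) (K(o) = sqrt(60) = 2*sqrt(15))
K(-294) - 1*(-91311) = 2*sqrt(15) - 1*(-91311) = 2*sqrt(15) + 91311 = 91311 + 2*sqrt(15)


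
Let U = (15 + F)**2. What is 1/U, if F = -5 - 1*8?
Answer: 1/4 ≈ 0.25000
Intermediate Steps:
F = -13 (F = -5 - 8 = -13)
U = 4 (U = (15 - 13)**2 = 2**2 = 4)
1/U = 1/4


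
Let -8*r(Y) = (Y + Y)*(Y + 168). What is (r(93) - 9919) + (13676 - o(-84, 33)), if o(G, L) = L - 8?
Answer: -9345/4 ≈ -2336.3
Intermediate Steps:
o(G, L) = -8 + L
r(Y) = -Y*(168 + Y)/4 (r(Y) = -(Y + Y)*(Y + 168)/8 = -2*Y*(168 + Y)/8 = -Y*(168 + Y)/4)
(r(93) - 9919) + (13676 - o(-84, 33)) = (-¼*93*(168 + 93) - 9919) + (13676 - (-8 + 33)) = (-¼*93*261 - 9919) + (13676 - 1*25) = (-24273/4 - 9919) + (13676 - 25) = -63949/4 + 13651 = -9345/4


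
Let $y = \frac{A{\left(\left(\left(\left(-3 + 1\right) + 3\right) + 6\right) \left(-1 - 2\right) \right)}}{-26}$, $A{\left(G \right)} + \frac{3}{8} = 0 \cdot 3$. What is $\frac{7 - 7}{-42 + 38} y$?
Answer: $0$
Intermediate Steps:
$A{\left(G \right)} = - \frac{3}{8}$ ($A{\left(G \right)} = - \frac{3}{8} + 0 \cdot 3 = - \frac{3}{8} + 0 = - \frac{3}{8}$)
$y = \frac{3}{208}$ ($y = - \frac{3}{8 \left(-26\right)} = \left(- \frac{3}{8}\right) \left(- \frac{1}{26}\right) = \frac{3}{208} \approx 0.014423$)
$\frac{7 - 7}{-42 + 38} y = \frac{7 - 7}{-42 + 38} \cdot \frac{3}{208} = \frac{0}{-4} \cdot \frac{3}{208} = 0 \left(- \frac{1}{4}\right) \frac{3}{208} = 0 \cdot \frac{3}{208} = 0$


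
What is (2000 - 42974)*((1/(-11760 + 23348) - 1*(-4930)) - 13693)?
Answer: 2080365588141/5794 ≈ 3.5906e+8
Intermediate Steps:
(2000 - 42974)*((1/(-11760 + 23348) - 1*(-4930)) - 13693) = -40974*((1/11588 + 4930) - 13693) = -40974*(57128841/11588 - 13693) = -40974*(-101545643/11588) = 2080365588141/5794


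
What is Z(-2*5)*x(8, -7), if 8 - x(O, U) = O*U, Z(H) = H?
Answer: -640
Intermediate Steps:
x(O, U) = 8 - O*U
Z(-2*5)*x(8, -7) = (-2*5)*(8 - 1*8*(-7)) = -10*(8 + 56) = -10*64 = -640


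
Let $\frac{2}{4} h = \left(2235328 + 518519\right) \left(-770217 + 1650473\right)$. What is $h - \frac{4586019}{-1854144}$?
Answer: $\frac{2996408378886984545}{618048} \approx 4.8482 \cdot 10^{12}$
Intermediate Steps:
$h = 4848180689664$ ($h = 2 \left(2235328 + 518519\right) \left(-770217 + 1650473\right) = 2 \cdot 2753847 \cdot 880256 = 2 \cdot 2424090344832 = 4848180689664$)
$h - \frac{4586019}{-1854144} = 4848180689664 - \frac{4586019}{-1854144} = 4848180689664 - - \frac{1528673}{618048} = 4848180689664 + \frac{1528673}{618048} = \frac{2996408378886984545}{618048}$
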